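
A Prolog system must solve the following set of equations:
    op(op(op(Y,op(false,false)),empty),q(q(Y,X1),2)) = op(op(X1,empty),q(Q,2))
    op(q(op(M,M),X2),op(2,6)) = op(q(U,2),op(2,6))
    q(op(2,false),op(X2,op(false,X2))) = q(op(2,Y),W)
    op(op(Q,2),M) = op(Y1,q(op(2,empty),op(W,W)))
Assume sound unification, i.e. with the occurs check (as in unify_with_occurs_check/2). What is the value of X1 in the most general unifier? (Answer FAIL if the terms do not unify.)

op(false,op(false,false))

Decompose op/2: op(op(Y,op(false,false)),empty) = op(X1,empty),  q(q(Y,X1),2) = q(Q,2).
Decompose op/2: op(Y,op(false,false)) = X1,  empty = empty.
Bind X1 := op(Y,op(false,false)); substituting into the one remaining equation that mentions X1 gives: q(q(Y,op(Y,op(false,false))),2) = q(Q,2).
Delete trivial equation empty = empty.
Decompose q/2: q(Y,op(Y,op(false,false))) = Q,  2 = 2.
Bind Q := q(Y,op(Y,op(false,false))); substituting into the one remaining equation that mentions Q gives: op(op(q(Y,op(Y,op(false,false))),2),M) = op(Y1,q(op(2,empty),op(W,W))).
Delete trivial equation 2 = 2.
Decompose op/2: q(op(M,M),X2) = q(U,2),  op(2,6) = op(2,6).
Decompose q/2: op(M,M) = U,  X2 = 2.
Bind U := op(M,M); no other remaining equation mentions U.
Bind X2 := 2; substituting into the one remaining equation that mentions X2 gives: q(op(2,false),op(2,op(false,2))) = q(op(2,Y),W).
Delete trivial equation op(2,6) = op(2,6).
Decompose q/2: op(2,false) = op(2,Y),  op(2,op(false,2)) = W.
Decompose op/2: 2 = 2,  false = Y.
Delete trivial equation 2 = 2.
Bind Y := false; substituting into the one remaining equation that mentions Y gives: op(op(q(false,op(false,op(false,false))),2),M) = op(Y1,q(op(2,empty),op(W,W))). Substituting into the earlier bindings gives X1 := op(false,op(false,false)), Q := q(false,op(false,op(false,false))).
Bind W := op(2,op(false,2)); substituting into the remaining equation gives: op(op(q(false,op(false,op(false,false))),2),M) = op(Y1,q(op(2,empty),op(op(2,op(false,2)),op(2,op(false,2))))).
Decompose op/2: op(q(false,op(false,op(false,false))),2) = Y1,  M = q(op(2,empty),op(op(2,op(false,2)),op(2,op(false,2)))).
Bind Y1 := op(q(false,op(false,op(false,false))),2); no other remaining equation mentions Y1.
Bind M := q(op(2,empty),op(op(2,op(false,2)),op(2,op(false,2)))). Substituting into the earlier binding gives U := op(q(op(2,empty),op(op(2,op(false,2)),op(2,op(false,2)))),q(op(2,empty),op(op(2,op(false,2)),op(2,op(false,2))))).
MGU = { X1 = op(false,op(false,false)), Q = q(false,op(false,op(false,false))), U = op(q(op(2,empty),op(op(2,op(false,2)),op(2,op(false,2)))),q(op(2,empty),op(op(2,op(false,2)),op(2,op(false,2))))), X2 = 2, Y = false, W = op(2,op(false,2)), Y1 = op(q(false,op(false,op(false,false))),2), M = q(op(2,empty),op(op(2,op(false,2)),op(2,op(false,2)))) }, so X1 = op(false,op(false,false)).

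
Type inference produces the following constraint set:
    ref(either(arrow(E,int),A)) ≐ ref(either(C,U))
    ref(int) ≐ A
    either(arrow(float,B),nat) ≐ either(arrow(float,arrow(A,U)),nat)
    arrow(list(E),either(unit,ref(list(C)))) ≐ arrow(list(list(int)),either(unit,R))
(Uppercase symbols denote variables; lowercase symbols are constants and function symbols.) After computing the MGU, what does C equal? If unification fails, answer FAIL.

arrow(list(int),int)

Decompose ref/1: either(arrow(E,int),A) ≐ either(C,U).
Decompose either/2: arrow(E,int) ≐ C,  A ≐ U.
Bind C := arrow(E,int); substituting into the one remaining equation that mentions C gives: arrow(list(E),either(unit,ref(list(arrow(E,int))))) ≐ arrow(list(list(int)),either(unit,R)).
Bind A := U; substituting into the 2 remaining equations that mention A gives: ref(int) ≐ U,  either(arrow(float,B),nat) ≐ either(arrow(float,arrow(U,U)),nat).
Bind U := ref(int); substituting into the one remaining equation that mentions U gives: either(arrow(float,B),nat) ≐ either(arrow(float,arrow(ref(int),ref(int))),nat). Substituting into the earlier binding gives A := ref(int).
Decompose either/2: arrow(float,B) ≐ arrow(float,arrow(ref(int),ref(int))),  nat ≐ nat.
Decompose arrow/2: float ≐ float,  B ≐ arrow(ref(int),ref(int)).
Delete trivial equation float ≐ float.
Bind B := arrow(ref(int),ref(int)); no other remaining equation mentions B.
Delete trivial equation nat ≐ nat.
Decompose arrow/2: list(E) ≐ list(list(int)),  either(unit,ref(list(arrow(E,int)))) ≐ either(unit,R).
Decompose list/1: E ≐ list(int).
Bind E := list(int); substituting into the remaining equation gives: either(unit,ref(list(arrow(list(int),int)))) ≐ either(unit,R). Substituting into the earlier binding gives C := arrow(list(int),int).
Decompose either/2: unit ≐ unit,  ref(list(arrow(list(int),int))) ≐ R.
Delete trivial equation unit ≐ unit.
Bind R := ref(list(arrow(list(int),int))).
MGU = { C -> arrow(list(int),int), A -> ref(int), U -> ref(int), B -> arrow(ref(int),ref(int)), E -> list(int), R -> ref(list(arrow(list(int),int))) }, so C -> arrow(list(int),int).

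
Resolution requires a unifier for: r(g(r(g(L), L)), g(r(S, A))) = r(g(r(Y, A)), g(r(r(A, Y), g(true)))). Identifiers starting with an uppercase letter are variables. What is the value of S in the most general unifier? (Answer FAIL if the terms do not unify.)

Decompose r/2: g(r(g(L), L)) = g(r(Y, A)),  g(r(S, A)) = g(r(r(A, Y), g(true))).
Decompose g/1: r(g(L), L) = r(Y, A).
Decompose r/2: g(L) = Y,  L = A.
Bind Y := g(L); substituting into the one remaining equation that mentions Y gives: g(r(S, A)) = g(r(r(A, g(L)), g(true))).
Bind L := A; substituting into the remaining equation gives: g(r(S, A)) = g(r(r(A, g(A)), g(true))). Substituting into the earlier binding gives Y := g(A).
Decompose g/1: r(S, A) = r(r(A, g(A)), g(true)).
Decompose r/2: S = r(A, g(A)),  A = g(true).
Bind S := r(A, g(A)); no other remaining equation mentions S.
Bind A := g(true). Substituting into the earlier bindings gives Y := g(g(true)), L := g(true), S := r(g(true), g(g(true))).
MGU = { Y ↦ g(g(true)), L ↦ g(true), S ↦ r(g(true), g(g(true))), A ↦ g(true) }, so S ↦ r(g(true), g(g(true))).

r(g(true), g(g(true)))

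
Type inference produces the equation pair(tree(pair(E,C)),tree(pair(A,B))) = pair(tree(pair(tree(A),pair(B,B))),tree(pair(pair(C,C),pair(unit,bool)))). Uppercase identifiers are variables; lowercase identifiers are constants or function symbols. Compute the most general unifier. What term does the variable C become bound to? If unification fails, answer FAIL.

Decompose pair/2: tree(pair(E,C)) = tree(pair(tree(A),pair(B,B))),  tree(pair(A,B)) = tree(pair(pair(C,C),pair(unit,bool))).
Decompose tree/1: pair(E,C) = pair(tree(A),pair(B,B)).
Decompose pair/2: E = tree(A),  C = pair(B,B).
Bind E := tree(A); no other remaining equation mentions E.
Bind C := pair(B,B); substituting into the remaining equation gives: tree(pair(A,B)) = tree(pair(pair(pair(B,B),pair(B,B)),pair(unit,bool))).
Decompose tree/1: pair(A,B) = pair(pair(pair(B,B),pair(B,B)),pair(unit,bool)).
Decompose pair/2: A = pair(pair(B,B),pair(B,B)),  B = pair(unit,bool).
Bind A := pair(pair(B,B),pair(B,B)); no other remaining equation mentions A. Substituting into the earlier binding gives E := tree(pair(pair(B,B),pair(B,B))).
Bind B := pair(unit,bool). Substituting into the earlier bindings gives E := tree(pair(pair(pair(unit,bool),pair(unit,bool)),pair(pair(unit,bool),pair(unit,bool)))), C := pair(pair(unit,bool),pair(unit,bool)), A := pair(pair(pair(unit,bool),pair(unit,bool)),pair(pair(unit,bool),pair(unit,bool))).
MGU = { E := tree(pair(pair(pair(unit,bool),pair(unit,bool)),pair(pair(unit,bool),pair(unit,bool)))), C := pair(pair(unit,bool),pair(unit,bool)), A := pair(pair(pair(unit,bool),pair(unit,bool)),pair(pair(unit,bool),pair(unit,bool))), B := pair(unit,bool) }, so C := pair(pair(unit,bool),pair(unit,bool)).

pair(pair(unit,bool),pair(unit,bool))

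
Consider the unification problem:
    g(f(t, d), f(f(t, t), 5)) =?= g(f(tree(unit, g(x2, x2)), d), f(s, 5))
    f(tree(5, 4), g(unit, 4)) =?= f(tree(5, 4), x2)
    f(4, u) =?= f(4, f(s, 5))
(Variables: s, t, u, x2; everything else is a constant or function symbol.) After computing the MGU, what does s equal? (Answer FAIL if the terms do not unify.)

Decompose g/2: f(t, d) =?= f(tree(unit, g(x2, x2)), d),  f(f(t, t), 5) =?= f(s, 5).
Decompose f/2: t =?= tree(unit, g(x2, x2)),  d =?= d.
Bind t := tree(unit, g(x2, x2)); substituting into the one remaining equation that mentions t gives: f(f(tree(unit, g(x2, x2)), tree(unit, g(x2, x2))), 5) =?= f(s, 5).
Delete trivial equation d =?= d.
Decompose f/2: f(tree(unit, g(x2, x2)), tree(unit, g(x2, x2))) =?= s,  5 =?= 5.
Bind s := f(tree(unit, g(x2, x2)), tree(unit, g(x2, x2))); substituting into the one remaining equation that mentions s gives: f(4, u) =?= f(4, f(f(tree(unit, g(x2, x2)), tree(unit, g(x2, x2))), 5)).
Delete trivial equation 5 =?= 5.
Decompose f/2: tree(5, 4) =?= tree(5, 4),  g(unit, 4) =?= x2.
Delete trivial equation tree(5, 4) =?= tree(5, 4).
Bind x2 := g(unit, 4); substituting into the remaining equation gives: f(4, u) =?= f(4, f(f(tree(unit, g(g(unit, 4), g(unit, 4))), tree(unit, g(g(unit, 4), g(unit, 4)))), 5)). Substituting into the earlier bindings gives t := tree(unit, g(g(unit, 4), g(unit, 4))), s := f(tree(unit, g(g(unit, 4), g(unit, 4))), tree(unit, g(g(unit, 4), g(unit, 4)))).
Decompose f/2: 4 =?= 4,  u =?= f(f(tree(unit, g(g(unit, 4), g(unit, 4))), tree(unit, g(g(unit, 4), g(unit, 4)))), 5).
Delete trivial equation 4 =?= 4.
Bind u := f(f(tree(unit, g(g(unit, 4), g(unit, 4))), tree(unit, g(g(unit, 4), g(unit, 4)))), 5).
MGU = { t ↦ tree(unit, g(g(unit, 4), g(unit, 4))), s ↦ f(tree(unit, g(g(unit, 4), g(unit, 4))), tree(unit, g(g(unit, 4), g(unit, 4)))), x2 ↦ g(unit, 4), u ↦ f(f(tree(unit, g(g(unit, 4), g(unit, 4))), tree(unit, g(g(unit, 4), g(unit, 4)))), 5) }, so s ↦ f(tree(unit, g(g(unit, 4), g(unit, 4))), tree(unit, g(g(unit, 4), g(unit, 4)))).

f(tree(unit, g(g(unit, 4), g(unit, 4))), tree(unit, g(g(unit, 4), g(unit, 4))))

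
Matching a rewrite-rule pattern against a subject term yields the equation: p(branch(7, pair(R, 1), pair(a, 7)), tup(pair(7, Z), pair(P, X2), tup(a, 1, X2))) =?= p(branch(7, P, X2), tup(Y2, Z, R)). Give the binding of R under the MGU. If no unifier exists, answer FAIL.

tup(a, 1, pair(a, 7))

Decompose p/2: branch(7, pair(R, 1), pair(a, 7)) =?= branch(7, P, X2),  tup(pair(7, Z), pair(P, X2), tup(a, 1, X2)) =?= tup(Y2, Z, R).
Decompose branch/3: 7 =?= 7,  pair(R, 1) =?= P,  pair(a, 7) =?= X2.
Delete trivial equation 7 =?= 7.
Bind P := pair(R, 1); substituting into the one remaining equation that mentions P gives: tup(pair(7, Z), pair(pair(R, 1), X2), tup(a, 1, X2)) =?= tup(Y2, Z, R).
Bind X2 := pair(a, 7); substituting into the remaining equation gives: tup(pair(7, Z), pair(pair(R, 1), pair(a, 7)), tup(a, 1, pair(a, 7))) =?= tup(Y2, Z, R).
Decompose tup/3: pair(7, Z) =?= Y2,  pair(pair(R, 1), pair(a, 7)) =?= Z,  tup(a, 1, pair(a, 7)) =?= R.
Bind Y2 := pair(7, Z); no other remaining equation mentions Y2.
Bind Z := pair(pair(R, 1), pair(a, 7)); no other remaining equation mentions Z. Substituting into the earlier binding gives Y2 := pair(7, pair(pair(R, 1), pair(a, 7))).
Bind R := tup(a, 1, pair(a, 7)). Substituting into the earlier bindings gives P := pair(tup(a, 1, pair(a, 7)), 1), Y2 := pair(7, pair(pair(tup(a, 1, pair(a, 7)), 1), pair(a, 7))), Z := pair(pair(tup(a, 1, pair(a, 7)), 1), pair(a, 7)).
MGU = { P -> pair(tup(a, 1, pair(a, 7)), 1), X2 -> pair(a, 7), Y2 -> pair(7, pair(pair(tup(a, 1, pair(a, 7)), 1), pair(a, 7))), Z -> pair(pair(tup(a, 1, pair(a, 7)), 1), pair(a, 7)), R -> tup(a, 1, pair(a, 7)) }, so R -> tup(a, 1, pair(a, 7)).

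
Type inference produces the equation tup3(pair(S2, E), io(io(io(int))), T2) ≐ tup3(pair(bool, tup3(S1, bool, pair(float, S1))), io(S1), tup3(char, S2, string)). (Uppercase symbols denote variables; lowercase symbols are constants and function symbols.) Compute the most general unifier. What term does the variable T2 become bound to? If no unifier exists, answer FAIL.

Decompose tup3/3: pair(S2, E) ≐ pair(bool, tup3(S1, bool, pair(float, S1))),  io(io(io(int))) ≐ io(S1),  T2 ≐ tup3(char, S2, string).
Decompose pair/2: S2 ≐ bool,  E ≐ tup3(S1, bool, pair(float, S1)).
Bind S2 := bool; substituting into the one remaining equation that mentions S2 gives: T2 ≐ tup3(char, bool, string).
Bind E := tup3(S1, bool, pair(float, S1)); no other remaining equation mentions E.
Decompose io/1: io(io(int)) ≐ S1.
Bind S1 := io(io(int)); no other remaining equation mentions S1. Substituting into the earlier binding gives E := tup3(io(io(int)), bool, pair(float, io(io(int)))).
Bind T2 := tup3(char, bool, string).
MGU = { S2 -> bool, E -> tup3(io(io(int)), bool, pair(float, io(io(int)))), S1 -> io(io(int)), T2 -> tup3(char, bool, string) }, so T2 -> tup3(char, bool, string).

tup3(char, bool, string)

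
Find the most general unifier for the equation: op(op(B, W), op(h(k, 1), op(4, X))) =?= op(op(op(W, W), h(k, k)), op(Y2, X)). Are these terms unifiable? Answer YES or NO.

Decompose op/2: op(B, W) =?= op(op(W, W), h(k, k)),  op(h(k, 1), op(4, X)) =?= op(Y2, X).
Decompose op/2: B =?= op(W, W),  W =?= h(k, k).
Bind B := op(W, W); no other remaining equation mentions B.
Bind W := h(k, k); no other remaining equation mentions W. Substituting into the earlier binding gives B := op(h(k, k), h(k, k)).
Decompose op/2: h(k, 1) =?= Y2,  op(4, X) =?= X.
Bind Y2 := h(k, 1); no other remaining equation mentions Y2.
Occurs check fails: X occurs in op(4, X); the equation X =?= op(4, X) has no finite solution.

NO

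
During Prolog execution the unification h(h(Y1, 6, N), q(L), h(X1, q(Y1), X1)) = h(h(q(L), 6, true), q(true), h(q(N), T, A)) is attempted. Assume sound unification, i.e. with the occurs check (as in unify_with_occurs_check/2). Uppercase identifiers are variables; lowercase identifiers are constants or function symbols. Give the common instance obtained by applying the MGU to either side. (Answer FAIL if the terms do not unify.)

Decompose h/3: h(Y1, 6, N) = h(q(L), 6, true),  q(L) = q(true),  h(X1, q(Y1), X1) = h(q(N), T, A).
Decompose h/3: Y1 = q(L),  6 = 6,  N = true.
Bind Y1 := q(L); substituting into the one remaining equation that mentions Y1 gives: h(X1, q(q(L)), X1) = h(q(N), T, A).
Delete trivial equation 6 = 6.
Bind N := true; substituting into the one remaining equation that mentions N gives: h(X1, q(q(L)), X1) = h(q(true), T, A).
Decompose q/1: L = true.
Bind L := true; substituting into the remaining equation gives: h(X1, q(q(true)), X1) = h(q(true), T, A). Substituting into the earlier binding gives Y1 := q(true).
Decompose h/3: X1 = q(true),  q(q(true)) = T,  X1 = A.
Bind X1 := q(true); substituting into the one remaining equation that mentions X1 gives: q(true) = A.
Bind T := q(q(true)); no other remaining equation mentions T.
Bind A := q(true).
Applying the MGU to either side gives h(h(q(true), 6, true), q(true), h(q(true), q(q(true)), q(true))).

h(h(q(true), 6, true), q(true), h(q(true), q(q(true)), q(true)))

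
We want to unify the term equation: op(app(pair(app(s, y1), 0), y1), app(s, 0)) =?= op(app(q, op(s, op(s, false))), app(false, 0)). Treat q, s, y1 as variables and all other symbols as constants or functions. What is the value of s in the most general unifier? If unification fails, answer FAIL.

Decompose op/2: app(pair(app(s, y1), 0), y1) =?= app(q, op(s, op(s, false))),  app(s, 0) =?= app(false, 0).
Decompose app/2: pair(app(s, y1), 0) =?= q,  y1 =?= op(s, op(s, false)).
Bind q := pair(app(s, y1), 0); no other remaining equation mentions q.
Bind y1 := op(s, op(s, false)); no other remaining equation mentions y1. Substituting into the earlier binding gives q := pair(app(s, op(s, op(s, false))), 0).
Decompose app/2: s =?= false,  0 =?= 0.
Bind s := false; no other remaining equation mentions s. Substituting into the earlier bindings gives q := pair(app(false, op(false, op(false, false))), 0), y1 := op(false, op(false, false)).
Delete trivial equation 0 =?= 0.
MGU = { q := pair(app(false, op(false, op(false, false))), 0), y1 := op(false, op(false, false)), s := false }, so s := false.

false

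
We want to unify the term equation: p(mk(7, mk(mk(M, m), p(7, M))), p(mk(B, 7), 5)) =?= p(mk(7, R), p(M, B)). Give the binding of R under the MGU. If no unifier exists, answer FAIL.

mk(mk(mk(5, 7), m), p(7, mk(5, 7)))

Decompose p/2: mk(7, mk(mk(M, m), p(7, M))) =?= mk(7, R),  p(mk(B, 7), 5) =?= p(M, B).
Decompose mk/2: 7 =?= 7,  mk(mk(M, m), p(7, M)) =?= R.
Delete trivial equation 7 =?= 7.
Bind R := mk(mk(M, m), p(7, M)); no other remaining equation mentions R.
Decompose p/2: mk(B, 7) =?= M,  5 =?= B.
Bind M := mk(B, 7); no other remaining equation mentions M. Substituting into the earlier binding gives R := mk(mk(mk(B, 7), m), p(7, mk(B, 7))).
Bind B := 5. Substituting into the earlier bindings gives R := mk(mk(mk(5, 7), m), p(7, mk(5, 7))), M := mk(5, 7).
MGU = { R ↦ mk(mk(mk(5, 7), m), p(7, mk(5, 7))), M ↦ mk(5, 7), B ↦ 5 }, so R ↦ mk(mk(mk(5, 7), m), p(7, mk(5, 7))).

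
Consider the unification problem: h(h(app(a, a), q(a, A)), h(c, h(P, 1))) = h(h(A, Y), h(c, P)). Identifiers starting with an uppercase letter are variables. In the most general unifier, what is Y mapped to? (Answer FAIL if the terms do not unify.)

FAIL

Decompose h/2: h(app(a, a), q(a, A)) = h(A, Y),  h(c, h(P, 1)) = h(c, P).
Decompose h/2: app(a, a) = A,  q(a, A) = Y.
Bind A := app(a, a); substituting into the one remaining equation that mentions A gives: q(a, app(a, a)) = Y.
Bind Y := q(a, app(a, a)); no other remaining equation mentions Y.
Decompose h/2: c = c,  h(P, 1) = P.
Delete trivial equation c = c.
Occurs check fails: P occurs in h(P, 1); the equation P = h(P, 1) has no finite solution.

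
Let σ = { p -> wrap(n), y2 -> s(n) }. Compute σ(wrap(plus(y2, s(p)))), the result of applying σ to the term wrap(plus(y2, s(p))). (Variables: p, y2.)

wrap(plus(s(n), s(wrap(n))))

Replace each occurrence of p with wrap(n).
Replace each occurrence of y2 with s(n).
Result: wrap(plus(s(n), s(wrap(n)))).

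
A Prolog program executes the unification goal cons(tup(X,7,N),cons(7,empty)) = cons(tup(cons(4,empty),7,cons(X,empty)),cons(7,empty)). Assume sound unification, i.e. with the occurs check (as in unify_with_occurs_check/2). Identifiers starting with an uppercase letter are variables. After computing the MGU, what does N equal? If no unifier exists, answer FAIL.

cons(cons(4,empty),empty)

Decompose cons/2: tup(X,7,N) = tup(cons(4,empty),7,cons(X,empty)),  cons(7,empty) = cons(7,empty).
Decompose tup/3: X = cons(4,empty),  7 = 7,  N = cons(X,empty).
Bind X := cons(4,empty); substituting into the one remaining equation that mentions X gives: N = cons(cons(4,empty),empty).
Delete trivial equation 7 = 7.
Bind N := cons(cons(4,empty),empty); no other remaining equation mentions N.
Delete trivial equation cons(7,empty) = cons(7,empty).
MGU = { X ↦ cons(4,empty), N ↦ cons(cons(4,empty),empty) }, so N ↦ cons(cons(4,empty),empty).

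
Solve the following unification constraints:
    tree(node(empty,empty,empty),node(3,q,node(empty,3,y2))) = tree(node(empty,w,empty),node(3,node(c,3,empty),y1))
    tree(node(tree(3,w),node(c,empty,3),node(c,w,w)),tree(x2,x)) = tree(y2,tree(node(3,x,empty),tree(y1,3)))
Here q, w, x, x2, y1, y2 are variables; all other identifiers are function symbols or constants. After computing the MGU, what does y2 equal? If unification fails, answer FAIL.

node(tree(3,empty),node(c,empty,3),node(c,empty,empty))

Decompose tree/2: node(empty,empty,empty) = node(empty,w,empty),  node(3,q,node(empty,3,y2)) = node(3,node(c,3,empty),y1).
Decompose node/3: empty = empty,  empty = w,  empty = empty.
Delete trivial equation empty = empty.
Bind w := empty; substituting into the one remaining equation that mentions w gives: tree(node(tree(3,empty),node(c,empty,3),node(c,empty,empty)),tree(x2,x)) = tree(y2,tree(node(3,x,empty),tree(y1,3))).
Delete trivial equation empty = empty.
Decompose node/3: 3 = 3,  q = node(c,3,empty),  node(empty,3,y2) = y1.
Delete trivial equation 3 = 3.
Bind q := node(c,3,empty); no other remaining equation mentions q.
Bind y1 := node(empty,3,y2); substituting into the remaining equation gives: tree(node(tree(3,empty),node(c,empty,3),node(c,empty,empty)),tree(x2,x)) = tree(y2,tree(node(3,x,empty),tree(node(empty,3,y2),3))).
Decompose tree/2: node(tree(3,empty),node(c,empty,3),node(c,empty,empty)) = y2,  tree(x2,x) = tree(node(3,x,empty),tree(node(empty,3,y2),3)).
Bind y2 := node(tree(3,empty),node(c,empty,3),node(c,empty,empty)); substituting into the remaining equation gives: tree(x2,x) = tree(node(3,x,empty),tree(node(empty,3,node(tree(3,empty),node(c,empty,3),node(c,empty,empty))),3)). Substituting into the earlier binding gives y1 := node(empty,3,node(tree(3,empty),node(c,empty,3),node(c,empty,empty))).
Decompose tree/2: x2 = node(3,x,empty),  x = tree(node(empty,3,node(tree(3,empty),node(c,empty,3),node(c,empty,empty))),3).
Bind x2 := node(3,x,empty); no other remaining equation mentions x2.
Bind x := tree(node(empty,3,node(tree(3,empty),node(c,empty,3),node(c,empty,empty))),3). Substituting into the earlier binding gives x2 := node(3,tree(node(empty,3,node(tree(3,empty),node(c,empty,3),node(c,empty,empty))),3),empty).
MGU = { w ↦ empty, q ↦ node(c,3,empty), y1 ↦ node(empty,3,node(tree(3,empty),node(c,empty,3),node(c,empty,empty))), y2 ↦ node(tree(3,empty),node(c,empty,3),node(c,empty,empty)), x2 ↦ node(3,tree(node(empty,3,node(tree(3,empty),node(c,empty,3),node(c,empty,empty))),3),empty), x ↦ tree(node(empty,3,node(tree(3,empty),node(c,empty,3),node(c,empty,empty))),3) }, so y2 ↦ node(tree(3,empty),node(c,empty,3),node(c,empty,empty)).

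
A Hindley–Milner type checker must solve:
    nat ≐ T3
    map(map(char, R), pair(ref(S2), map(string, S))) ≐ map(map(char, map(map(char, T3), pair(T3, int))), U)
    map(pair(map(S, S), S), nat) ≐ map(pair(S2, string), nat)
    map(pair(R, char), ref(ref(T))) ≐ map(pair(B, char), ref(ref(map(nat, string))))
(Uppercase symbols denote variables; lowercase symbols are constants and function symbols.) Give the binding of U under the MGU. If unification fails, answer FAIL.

pair(ref(map(string, string)), map(string, string))

Bind T3 := nat; substituting into the one remaining equation that mentions T3 gives: map(map(char, R), pair(ref(S2), map(string, S))) ≐ map(map(char, map(map(char, nat), pair(nat, int))), U).
Decompose map/2: map(char, R) ≐ map(char, map(map(char, nat), pair(nat, int))),  pair(ref(S2), map(string, S)) ≐ U.
Decompose map/2: char ≐ char,  R ≐ map(map(char, nat), pair(nat, int)).
Delete trivial equation char ≐ char.
Bind R := map(map(char, nat), pair(nat, int)); substituting into the one remaining equation that mentions R gives: map(pair(map(map(char, nat), pair(nat, int)), char), ref(ref(T))) ≐ map(pair(B, char), ref(ref(map(nat, string)))).
Bind U := pair(ref(S2), map(string, S)); no other remaining equation mentions U.
Decompose map/2: pair(map(S, S), S) ≐ pair(S2, string),  nat ≐ nat.
Decompose pair/2: map(S, S) ≐ S2,  S ≐ string.
Bind S2 := map(S, S); no other remaining equation mentions S2. Substituting into the earlier binding gives U := pair(ref(map(S, S)), map(string, S)).
Bind S := string; no other remaining equation mentions S. Substituting into the earlier bindings gives U := pair(ref(map(string, string)), map(string, string)), S2 := map(string, string).
Delete trivial equation nat ≐ nat.
Decompose map/2: pair(map(map(char, nat), pair(nat, int)), char) ≐ pair(B, char),  ref(ref(T)) ≐ ref(ref(map(nat, string))).
Decompose pair/2: map(map(char, nat), pair(nat, int)) ≐ B,  char ≐ char.
Bind B := map(map(char, nat), pair(nat, int)); no other remaining equation mentions B.
Delete trivial equation char ≐ char.
Decompose ref/1: ref(T) ≐ ref(map(nat, string)).
Decompose ref/1: T ≐ map(nat, string).
Bind T := map(nat, string).
MGU = { T3 -> nat, R -> map(map(char, nat), pair(nat, int)), U -> pair(ref(map(string, string)), map(string, string)), S2 -> map(string, string), S -> string, B -> map(map(char, nat), pair(nat, int)), T -> map(nat, string) }, so U -> pair(ref(map(string, string)), map(string, string)).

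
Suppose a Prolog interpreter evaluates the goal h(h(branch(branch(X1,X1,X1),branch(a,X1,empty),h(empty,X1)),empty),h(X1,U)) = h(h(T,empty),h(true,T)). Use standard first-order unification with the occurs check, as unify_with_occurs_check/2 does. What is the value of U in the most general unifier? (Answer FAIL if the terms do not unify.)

Decompose h/2: h(branch(branch(X1,X1,X1),branch(a,X1,empty),h(empty,X1)),empty) = h(T,empty),  h(X1,U) = h(true,T).
Decompose h/2: branch(branch(X1,X1,X1),branch(a,X1,empty),h(empty,X1)) = T,  empty = empty.
Bind T := branch(branch(X1,X1,X1),branch(a,X1,empty),h(empty,X1)); substituting into the one remaining equation that mentions T gives: h(X1,U) = h(true,branch(branch(X1,X1,X1),branch(a,X1,empty),h(empty,X1))).
Delete trivial equation empty = empty.
Decompose h/2: X1 = true,  U = branch(branch(X1,X1,X1),branch(a,X1,empty),h(empty,X1)).
Bind X1 := true; substituting into the remaining equation gives: U = branch(branch(true,true,true),branch(a,true,empty),h(empty,true)). Substituting into the earlier binding gives T := branch(branch(true,true,true),branch(a,true,empty),h(empty,true)).
Bind U := branch(branch(true,true,true),branch(a,true,empty),h(empty,true)).
MGU = { T = branch(branch(true,true,true),branch(a,true,empty),h(empty,true)), X1 = true, U = branch(branch(true,true,true),branch(a,true,empty),h(empty,true)) }, so U = branch(branch(true,true,true),branch(a,true,empty),h(empty,true)).

branch(branch(true,true,true),branch(a,true,empty),h(empty,true))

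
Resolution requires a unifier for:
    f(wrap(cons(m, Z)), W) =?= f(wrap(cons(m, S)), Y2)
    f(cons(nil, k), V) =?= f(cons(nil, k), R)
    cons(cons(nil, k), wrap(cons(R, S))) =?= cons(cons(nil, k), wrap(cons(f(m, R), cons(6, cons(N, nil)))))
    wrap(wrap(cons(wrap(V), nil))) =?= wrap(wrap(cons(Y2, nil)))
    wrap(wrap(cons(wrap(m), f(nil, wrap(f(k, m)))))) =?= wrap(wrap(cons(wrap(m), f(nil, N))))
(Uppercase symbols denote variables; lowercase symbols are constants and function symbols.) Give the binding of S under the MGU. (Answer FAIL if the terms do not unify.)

Decompose f/2: wrap(cons(m, Z)) =?= wrap(cons(m, S)),  W =?= Y2.
Decompose wrap/1: cons(m, Z) =?= cons(m, S).
Decompose cons/2: m =?= m,  Z =?= S.
Delete trivial equation m =?= m.
Bind Z := S; no other remaining equation mentions Z.
Bind W := Y2; no other remaining equation mentions W.
Decompose f/2: cons(nil, k) =?= cons(nil, k),  V =?= R.
Delete trivial equation cons(nil, k) =?= cons(nil, k).
Bind V := R; substituting into the one remaining equation that mentions V gives: wrap(wrap(cons(wrap(R), nil))) =?= wrap(wrap(cons(Y2, nil))).
Decompose cons/2: cons(nil, k) =?= cons(nil, k),  wrap(cons(R, S)) =?= wrap(cons(f(m, R), cons(6, cons(N, nil)))).
Delete trivial equation cons(nil, k) =?= cons(nil, k).
Decompose wrap/1: cons(R, S) =?= cons(f(m, R), cons(6, cons(N, nil))).
Decompose cons/2: R =?= f(m, R),  S =?= cons(6, cons(N, nil)).
Occurs check fails: R occurs in f(m, R); the equation R =?= f(m, R) has no finite solution.

FAIL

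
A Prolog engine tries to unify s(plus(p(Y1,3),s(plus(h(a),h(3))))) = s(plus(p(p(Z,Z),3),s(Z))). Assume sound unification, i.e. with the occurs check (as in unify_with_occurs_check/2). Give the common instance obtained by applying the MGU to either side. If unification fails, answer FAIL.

Decompose s/1: plus(p(Y1,3),s(plus(h(a),h(3)))) = plus(p(p(Z,Z),3),s(Z)).
Decompose plus/2: p(Y1,3) = p(p(Z,Z),3),  s(plus(h(a),h(3))) = s(Z).
Decompose p/2: Y1 = p(Z,Z),  3 = 3.
Bind Y1 := p(Z,Z); no other remaining equation mentions Y1.
Delete trivial equation 3 = 3.
Decompose s/1: plus(h(a),h(3)) = Z.
Bind Z := plus(h(a),h(3)). Substituting into the earlier binding gives Y1 := p(plus(h(a),h(3)),plus(h(a),h(3))).
Applying the MGU to either side gives s(plus(p(p(plus(h(a),h(3)),plus(h(a),h(3))),3),s(plus(h(a),h(3))))).

s(plus(p(p(plus(h(a),h(3)),plus(h(a),h(3))),3),s(plus(h(a),h(3)))))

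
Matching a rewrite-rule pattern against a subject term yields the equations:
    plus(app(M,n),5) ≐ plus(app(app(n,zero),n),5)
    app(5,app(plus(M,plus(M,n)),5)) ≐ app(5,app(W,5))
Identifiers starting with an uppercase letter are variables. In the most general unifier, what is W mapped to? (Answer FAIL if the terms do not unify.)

Decompose plus/2: app(M,n) ≐ app(app(n,zero),n),  5 ≐ 5.
Decompose app/2: M ≐ app(n,zero),  n ≐ n.
Bind M := app(n,zero); substituting into the one remaining equation that mentions M gives: app(5,app(plus(app(n,zero),plus(app(n,zero),n)),5)) ≐ app(5,app(W,5)).
Delete trivial equation n ≐ n.
Delete trivial equation 5 ≐ 5.
Decompose app/2: 5 ≐ 5,  app(plus(app(n,zero),plus(app(n,zero),n)),5) ≐ app(W,5).
Delete trivial equation 5 ≐ 5.
Decompose app/2: plus(app(n,zero),plus(app(n,zero),n)) ≐ W,  5 ≐ 5.
Bind W := plus(app(n,zero),plus(app(n,zero),n)); no other remaining equation mentions W.
Delete trivial equation 5 ≐ 5.
MGU = { M := app(n,zero), W := plus(app(n,zero),plus(app(n,zero),n)) }, so W := plus(app(n,zero),plus(app(n,zero),n)).

plus(app(n,zero),plus(app(n,zero),n))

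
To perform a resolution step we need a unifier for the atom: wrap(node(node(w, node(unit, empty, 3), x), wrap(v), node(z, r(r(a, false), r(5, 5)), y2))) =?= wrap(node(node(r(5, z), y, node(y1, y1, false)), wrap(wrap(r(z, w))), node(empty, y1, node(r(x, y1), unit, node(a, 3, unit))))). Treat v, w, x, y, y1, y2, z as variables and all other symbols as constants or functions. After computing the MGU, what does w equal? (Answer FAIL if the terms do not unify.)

r(5, empty)

Decompose wrap/1: node(node(w, node(unit, empty, 3), x), wrap(v), node(z, r(r(a, false), r(5, 5)), y2)) =?= node(node(r(5, z), y, node(y1, y1, false)), wrap(wrap(r(z, w))), node(empty, y1, node(r(x, y1), unit, node(a, 3, unit)))).
Decompose node/3: node(w, node(unit, empty, 3), x) =?= node(r(5, z), y, node(y1, y1, false)),  wrap(v) =?= wrap(wrap(r(z, w))),  node(z, r(r(a, false), r(5, 5)), y2) =?= node(empty, y1, node(r(x, y1), unit, node(a, 3, unit))).
Decompose node/3: w =?= r(5, z),  node(unit, empty, 3) =?= y,  x =?= node(y1, y1, false).
Bind w := r(5, z); substituting into the one remaining equation that mentions w gives: wrap(v) =?= wrap(wrap(r(z, r(5, z)))).
Bind y := node(unit, empty, 3); no other remaining equation mentions y.
Bind x := node(y1, y1, false); substituting into the one remaining equation that mentions x gives: node(z, r(r(a, false), r(5, 5)), y2) =?= node(empty, y1, node(r(node(y1, y1, false), y1), unit, node(a, 3, unit))).
Decompose wrap/1: v =?= wrap(r(z, r(5, z))).
Bind v := wrap(r(z, r(5, z))); no other remaining equation mentions v.
Decompose node/3: z =?= empty,  r(r(a, false), r(5, 5)) =?= y1,  y2 =?= node(r(node(y1, y1, false), y1), unit, node(a, 3, unit)).
Bind z := empty; no other remaining equation mentions z. Substituting into the earlier bindings gives w := r(5, empty), v := wrap(r(empty, r(5, empty))).
Bind y1 := r(r(a, false), r(5, 5)); substituting into the remaining equation gives: y2 =?= node(r(node(r(r(a, false), r(5, 5)), r(r(a, false), r(5, 5)), false), r(r(a, false), r(5, 5))), unit, node(a, 3, unit)). Substituting into the earlier binding gives x := node(r(r(a, false), r(5, 5)), r(r(a, false), r(5, 5)), false).
Bind y2 := node(r(node(r(r(a, false), r(5, 5)), r(r(a, false), r(5, 5)), false), r(r(a, false), r(5, 5))), unit, node(a, 3, unit)).
MGU = { w ↦ r(5, empty), y ↦ node(unit, empty, 3), x ↦ node(r(r(a, false), r(5, 5)), r(r(a, false), r(5, 5)), false), v ↦ wrap(r(empty, r(5, empty))), z ↦ empty, y1 ↦ r(r(a, false), r(5, 5)), y2 ↦ node(r(node(r(r(a, false), r(5, 5)), r(r(a, false), r(5, 5)), false), r(r(a, false), r(5, 5))), unit, node(a, 3, unit)) }, so w ↦ r(5, empty).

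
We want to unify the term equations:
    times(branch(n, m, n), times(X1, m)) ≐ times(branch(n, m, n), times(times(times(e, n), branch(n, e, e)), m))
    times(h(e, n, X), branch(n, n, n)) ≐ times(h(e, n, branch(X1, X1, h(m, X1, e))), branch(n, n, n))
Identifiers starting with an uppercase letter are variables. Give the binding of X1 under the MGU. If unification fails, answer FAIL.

Decompose times/2: branch(n, m, n) ≐ branch(n, m, n),  times(X1, m) ≐ times(times(times(e, n), branch(n, e, e)), m).
Delete trivial equation branch(n, m, n) ≐ branch(n, m, n).
Decompose times/2: X1 ≐ times(times(e, n), branch(n, e, e)),  m ≐ m.
Bind X1 := times(times(e, n), branch(n, e, e)); substituting into the one remaining equation that mentions X1 gives: times(h(e, n, X), branch(n, n, n)) ≐ times(h(e, n, branch(times(times(e, n), branch(n, e, e)), times(times(e, n), branch(n, e, e)), h(m, times(times(e, n), branch(n, e, e)), e))), branch(n, n, n)).
Delete trivial equation m ≐ m.
Decompose times/2: h(e, n, X) ≐ h(e, n, branch(times(times(e, n), branch(n, e, e)), times(times(e, n), branch(n, e, e)), h(m, times(times(e, n), branch(n, e, e)), e))),  branch(n, n, n) ≐ branch(n, n, n).
Decompose h/3: e ≐ e,  n ≐ n,  X ≐ branch(times(times(e, n), branch(n, e, e)), times(times(e, n), branch(n, e, e)), h(m, times(times(e, n), branch(n, e, e)), e)).
Delete trivial equation e ≐ e.
Delete trivial equation n ≐ n.
Bind X := branch(times(times(e, n), branch(n, e, e)), times(times(e, n), branch(n, e, e)), h(m, times(times(e, n), branch(n, e, e)), e)); no other remaining equation mentions X.
Delete trivial equation branch(n, n, n) ≐ branch(n, n, n).
MGU = { X1 ↦ times(times(e, n), branch(n, e, e)), X ↦ branch(times(times(e, n), branch(n, e, e)), times(times(e, n), branch(n, e, e)), h(m, times(times(e, n), branch(n, e, e)), e)) }, so X1 ↦ times(times(e, n), branch(n, e, e)).

times(times(e, n), branch(n, e, e))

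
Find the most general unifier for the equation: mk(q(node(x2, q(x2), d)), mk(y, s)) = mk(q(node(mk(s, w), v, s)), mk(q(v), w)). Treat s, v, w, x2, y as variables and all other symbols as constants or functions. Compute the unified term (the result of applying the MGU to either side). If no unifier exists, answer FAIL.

mk(q(node(mk(d, d), q(mk(d, d)), d)), mk(q(q(mk(d, d))), d))

Decompose mk/2: q(node(x2, q(x2), d)) = q(node(mk(s, w), v, s)),  mk(y, s) = mk(q(v), w).
Decompose q/1: node(x2, q(x2), d) = node(mk(s, w), v, s).
Decompose node/3: x2 = mk(s, w),  q(x2) = v,  d = s.
Bind x2 := mk(s, w); substituting into the one remaining equation that mentions x2 gives: q(mk(s, w)) = v.
Bind v := q(mk(s, w)); substituting into the one remaining equation that mentions v gives: mk(y, s) = mk(q(q(mk(s, w))), w).
Bind s := d; substituting into the remaining equation gives: mk(y, d) = mk(q(q(mk(d, w))), w). Substituting into the earlier bindings gives x2 := mk(d, w), v := q(mk(d, w)).
Decompose mk/2: y = q(q(mk(d, w))),  d = w.
Bind y := q(q(mk(d, w))); no other remaining equation mentions y.
Bind w := d. Substituting into the earlier bindings gives x2 := mk(d, d), v := q(mk(d, d)), y := q(q(mk(d, d))).
Applying the MGU to either side gives mk(q(node(mk(d, d), q(mk(d, d)), d)), mk(q(q(mk(d, d))), d)).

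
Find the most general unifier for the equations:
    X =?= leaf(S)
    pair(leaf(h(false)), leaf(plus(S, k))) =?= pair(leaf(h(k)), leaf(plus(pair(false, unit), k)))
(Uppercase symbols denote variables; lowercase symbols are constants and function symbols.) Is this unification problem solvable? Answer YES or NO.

Bind X := leaf(S); no other remaining equation mentions X.
Decompose pair/2: leaf(h(false)) =?= leaf(h(k)),  leaf(plus(S, k)) =?= leaf(plus(pair(false, unit), k)).
Decompose leaf/1: h(false) =?= h(k).
Decompose h/1: false =?= k.
Clash: constants false and k differ; no unifier exists.

NO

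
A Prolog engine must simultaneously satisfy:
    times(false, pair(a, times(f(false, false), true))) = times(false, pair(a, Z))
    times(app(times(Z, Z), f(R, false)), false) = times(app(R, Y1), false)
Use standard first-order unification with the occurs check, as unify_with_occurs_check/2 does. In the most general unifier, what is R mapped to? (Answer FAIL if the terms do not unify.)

Decompose times/2: false = false,  pair(a, times(f(false, false), true)) = pair(a, Z).
Delete trivial equation false = false.
Decompose pair/2: a = a,  times(f(false, false), true) = Z.
Delete trivial equation a = a.
Bind Z := times(f(false, false), true); substituting into the remaining equation gives: times(app(times(times(f(false, false), true), times(f(false, false), true)), f(R, false)), false) = times(app(R, Y1), false).
Decompose times/2: app(times(times(f(false, false), true), times(f(false, false), true)), f(R, false)) = app(R, Y1),  false = false.
Decompose app/2: times(times(f(false, false), true), times(f(false, false), true)) = R,  f(R, false) = Y1.
Bind R := times(times(f(false, false), true), times(f(false, false), true)); substituting into the one remaining equation that mentions R gives: f(times(times(f(false, false), true), times(f(false, false), true)), false) = Y1.
Bind Y1 := f(times(times(f(false, false), true), times(f(false, false), true)), false); no other remaining equation mentions Y1.
Delete trivial equation false = false.
MGU = { Z = times(f(false, false), true), R = times(times(f(false, false), true), times(f(false, false), true)), Y1 = f(times(times(f(false, false), true), times(f(false, false), true)), false) }, so R = times(times(f(false, false), true), times(f(false, false), true)).

times(times(f(false, false), true), times(f(false, false), true))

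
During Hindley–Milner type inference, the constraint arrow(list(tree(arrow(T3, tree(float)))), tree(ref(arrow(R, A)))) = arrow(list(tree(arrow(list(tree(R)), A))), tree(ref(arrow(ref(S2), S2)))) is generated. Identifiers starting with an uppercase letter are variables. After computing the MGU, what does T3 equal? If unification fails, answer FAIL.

list(tree(ref(tree(float))))

Decompose arrow/2: list(tree(arrow(T3, tree(float)))) = list(tree(arrow(list(tree(R)), A))),  tree(ref(arrow(R, A))) = tree(ref(arrow(ref(S2), S2))).
Decompose list/1: tree(arrow(T3, tree(float))) = tree(arrow(list(tree(R)), A)).
Decompose tree/1: arrow(T3, tree(float)) = arrow(list(tree(R)), A).
Decompose arrow/2: T3 = list(tree(R)),  tree(float) = A.
Bind T3 := list(tree(R)); no other remaining equation mentions T3.
Bind A := tree(float); substituting into the remaining equation gives: tree(ref(arrow(R, tree(float)))) = tree(ref(arrow(ref(S2), S2))).
Decompose tree/1: ref(arrow(R, tree(float))) = ref(arrow(ref(S2), S2)).
Decompose ref/1: arrow(R, tree(float)) = arrow(ref(S2), S2).
Decompose arrow/2: R = ref(S2),  tree(float) = S2.
Bind R := ref(S2); no other remaining equation mentions R. Substituting into the earlier binding gives T3 := list(tree(ref(S2))).
Bind S2 := tree(float). Substituting into the earlier bindings gives T3 := list(tree(ref(tree(float)))), R := ref(tree(float)).
MGU = { T3 := list(tree(ref(tree(float)))), A := tree(float), R := ref(tree(float)), S2 := tree(float) }, so T3 := list(tree(ref(tree(float)))).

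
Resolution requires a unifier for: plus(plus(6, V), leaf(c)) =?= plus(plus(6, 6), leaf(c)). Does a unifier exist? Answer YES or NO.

Decompose plus/2: plus(6, V) =?= plus(6, 6),  leaf(c) =?= leaf(c).
Decompose plus/2: 6 =?= 6,  V =?= 6.
Delete trivial equation 6 =?= 6.
Bind V := 6; no other remaining equation mentions V.
Delete trivial equation leaf(c) =?= leaf(c).
No equations remain and no clash or occurs-check failure arose, so a unifier exists.

YES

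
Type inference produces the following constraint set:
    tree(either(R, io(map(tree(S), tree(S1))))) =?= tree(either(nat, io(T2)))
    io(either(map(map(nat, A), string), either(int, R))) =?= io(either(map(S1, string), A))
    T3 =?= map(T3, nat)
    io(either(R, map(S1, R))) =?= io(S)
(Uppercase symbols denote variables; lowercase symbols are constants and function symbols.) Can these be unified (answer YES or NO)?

Decompose tree/1: either(R, io(map(tree(S), tree(S1)))) =?= either(nat, io(T2)).
Decompose either/2: R =?= nat,  io(map(tree(S), tree(S1))) =?= io(T2).
Bind R := nat; substituting into the 2 remaining equations that mention R gives: io(either(map(map(nat, A), string), either(int, nat))) =?= io(either(map(S1, string), A)),  io(either(nat, map(S1, nat))) =?= io(S).
Decompose io/1: map(tree(S), tree(S1)) =?= T2.
Bind T2 := map(tree(S), tree(S1)); no other remaining equation mentions T2.
Decompose io/1: either(map(map(nat, A), string), either(int, nat)) =?= either(map(S1, string), A).
Decompose either/2: map(map(nat, A), string) =?= map(S1, string),  either(int, nat) =?= A.
Decompose map/2: map(nat, A) =?= S1,  string =?= string.
Bind S1 := map(nat, A); substituting into the one remaining equation that mentions S1 gives: io(either(nat, map(map(nat, A), nat))) =?= io(S). Substituting into the earlier binding gives T2 := map(tree(S), tree(map(nat, A))).
Delete trivial equation string =?= string.
Bind A := either(int, nat); substituting into the one remaining equation that mentions A gives: io(either(nat, map(map(nat, either(int, nat)), nat))) =?= io(S). Substituting into the earlier bindings gives T2 := map(tree(S), tree(map(nat, either(int, nat)))), S1 := map(nat, either(int, nat)).
Occurs check fails: T3 occurs in map(T3, nat); the equation T3 =?= map(T3, nat) has no finite solution.

NO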